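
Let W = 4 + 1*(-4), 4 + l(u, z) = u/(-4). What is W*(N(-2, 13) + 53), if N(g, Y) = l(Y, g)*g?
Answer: 0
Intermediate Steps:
l(u, z) = -4 - u/4 (l(u, z) = -4 + u/(-4) = -4 + u*(-¼) = -4 - u/4)
W = 0 (W = 4 - 4 = 0)
N(g, Y) = g*(-4 - Y/4) (N(g, Y) = (-4 - Y/4)*g = g*(-4 - Y/4))
W*(N(-2, 13) + 53) = 0*(-¼*(-2)*(16 + 13) + 53) = 0*(-¼*(-2)*29 + 53) = 0*(29/2 + 53) = 0*(135/2) = 0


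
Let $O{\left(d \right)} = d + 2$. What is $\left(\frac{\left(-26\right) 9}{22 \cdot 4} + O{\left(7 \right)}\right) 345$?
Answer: $\frac{96255}{44} \approx 2187.6$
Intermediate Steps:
$O{\left(d \right)} = 2 + d$
$\left(\frac{\left(-26\right) 9}{22 \cdot 4} + O{\left(7 \right)}\right) 345 = \left(\frac{\left(-26\right) 9}{22 \cdot 4} + \left(2 + 7\right)\right) 345 = \left(- \frac{234}{88} + 9\right) 345 = \left(\left(-234\right) \frac{1}{88} + 9\right) 345 = \left(- \frac{117}{44} + 9\right) 345 = \frac{279}{44} \cdot 345 = \frac{96255}{44}$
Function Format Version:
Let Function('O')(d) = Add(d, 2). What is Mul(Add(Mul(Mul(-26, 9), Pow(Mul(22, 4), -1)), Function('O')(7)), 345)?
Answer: Rational(96255, 44) ≈ 2187.6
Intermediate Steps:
Function('O')(d) = Add(2, d)
Mul(Add(Mul(Mul(-26, 9), Pow(Mul(22, 4), -1)), Function('O')(7)), 345) = Mul(Add(Mul(Mul(-26, 9), Pow(Mul(22, 4), -1)), Add(2, 7)), 345) = Mul(Add(Mul(-234, Pow(88, -1)), 9), 345) = Mul(Add(Mul(-234, Rational(1, 88)), 9), 345) = Mul(Add(Rational(-117, 44), 9), 345) = Mul(Rational(279, 44), 345) = Rational(96255, 44)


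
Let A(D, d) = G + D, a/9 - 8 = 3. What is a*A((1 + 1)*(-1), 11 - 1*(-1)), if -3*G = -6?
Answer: 0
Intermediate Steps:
a = 99 (a = 72 + 9*3 = 72 + 27 = 99)
G = 2 (G = -⅓*(-6) = 2)
A(D, d) = 2 + D
a*A((1 + 1)*(-1), 11 - 1*(-1)) = 99*(2 + (1 + 1)*(-1)) = 99*(2 + 2*(-1)) = 99*(2 - 2) = 99*0 = 0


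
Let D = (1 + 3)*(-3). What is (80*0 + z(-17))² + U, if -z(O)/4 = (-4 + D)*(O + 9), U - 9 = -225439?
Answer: 36714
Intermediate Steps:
U = -225430 (U = 9 - 225439 = -225430)
D = -12 (D = 4*(-3) = -12)
z(O) = 576 + 64*O (z(O) = -4*(-4 - 12)*(O + 9) = -(-64)*(9 + O) = -4*(-144 - 16*O) = 576 + 64*O)
(80*0 + z(-17))² + U = (80*0 + (576 + 64*(-17)))² - 225430 = (0 + (576 - 1088))² - 225430 = (0 - 512)² - 225430 = (-512)² - 225430 = 262144 - 225430 = 36714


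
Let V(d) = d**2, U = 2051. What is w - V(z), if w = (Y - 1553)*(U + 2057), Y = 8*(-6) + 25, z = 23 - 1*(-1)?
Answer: -6474784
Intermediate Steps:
z = 24 (z = 23 + 1 = 24)
Y = -23 (Y = -48 + 25 = -23)
w = -6474208 (w = (-23 - 1553)*(2051 + 2057) = -1576*4108 = -6474208)
w - V(z) = -6474208 - 1*24**2 = -6474208 - 1*576 = -6474208 - 576 = -6474784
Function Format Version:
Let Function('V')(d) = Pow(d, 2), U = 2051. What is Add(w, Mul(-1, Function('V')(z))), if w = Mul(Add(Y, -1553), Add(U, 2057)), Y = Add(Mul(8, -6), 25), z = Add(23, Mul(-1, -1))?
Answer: -6474784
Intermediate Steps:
z = 24 (z = Add(23, 1) = 24)
Y = -23 (Y = Add(-48, 25) = -23)
w = -6474208 (w = Mul(Add(-23, -1553), Add(2051, 2057)) = Mul(-1576, 4108) = -6474208)
Add(w, Mul(-1, Function('V')(z))) = Add(-6474208, Mul(-1, Pow(24, 2))) = Add(-6474208, Mul(-1, 576)) = Add(-6474208, -576) = -6474784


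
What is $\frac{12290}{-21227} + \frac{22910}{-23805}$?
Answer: $- \frac{155774804}{101061747} \approx -1.5414$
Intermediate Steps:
$\frac{12290}{-21227} + \frac{22910}{-23805} = 12290 \left(- \frac{1}{21227}\right) + 22910 \left(- \frac{1}{23805}\right) = - \frac{12290}{21227} - \frac{4582}{4761} = - \frac{155774804}{101061747}$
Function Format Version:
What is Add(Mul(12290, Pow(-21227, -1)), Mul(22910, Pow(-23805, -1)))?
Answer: Rational(-155774804, 101061747) ≈ -1.5414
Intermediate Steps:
Add(Mul(12290, Pow(-21227, -1)), Mul(22910, Pow(-23805, -1))) = Add(Mul(12290, Rational(-1, 21227)), Mul(22910, Rational(-1, 23805))) = Add(Rational(-12290, 21227), Rational(-4582, 4761)) = Rational(-155774804, 101061747)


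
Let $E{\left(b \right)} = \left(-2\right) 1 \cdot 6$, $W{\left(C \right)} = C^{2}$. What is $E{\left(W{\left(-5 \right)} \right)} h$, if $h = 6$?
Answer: $-72$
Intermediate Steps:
$E{\left(b \right)} = -12$ ($E{\left(b \right)} = \left(-2\right) 6 = -12$)
$E{\left(W{\left(-5 \right)} \right)} h = \left(-12\right) 6 = -72$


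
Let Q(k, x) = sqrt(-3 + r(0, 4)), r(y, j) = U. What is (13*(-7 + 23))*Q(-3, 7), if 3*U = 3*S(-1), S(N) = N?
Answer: 416*I ≈ 416.0*I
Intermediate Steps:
U = -1 (U = (3*(-1))/3 = (1/3)*(-3) = -1)
r(y, j) = -1
Q(k, x) = 2*I (Q(k, x) = sqrt(-3 - 1) = sqrt(-4) = 2*I)
(13*(-7 + 23))*Q(-3, 7) = (13*(-7 + 23))*(2*I) = (13*16)*(2*I) = 208*(2*I) = 416*I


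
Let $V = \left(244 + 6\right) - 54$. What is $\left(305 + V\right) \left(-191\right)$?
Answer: $-95691$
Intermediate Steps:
$V = 196$ ($V = 250 - 54 = 196$)
$\left(305 + V\right) \left(-191\right) = \left(305 + 196\right) \left(-191\right) = 501 \left(-191\right) = -95691$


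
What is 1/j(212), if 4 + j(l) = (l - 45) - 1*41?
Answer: 1/122 ≈ 0.0081967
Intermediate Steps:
j(l) = -90 + l (j(l) = -4 + ((l - 45) - 1*41) = -4 + ((-45 + l) - 41) = -4 + (-86 + l) = -90 + l)
1/j(212) = 1/(-90 + 212) = 1/122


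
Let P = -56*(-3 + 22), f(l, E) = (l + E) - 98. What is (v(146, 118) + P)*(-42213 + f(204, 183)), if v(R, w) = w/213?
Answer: 9496372936/213 ≈ 4.4584e+7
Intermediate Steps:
f(l, E) = -98 + E + l (f(l, E) = (E + l) - 98 = -98 + E + l)
P = -1064 (P = -56*19 = -1064)
v(R, w) = w/213 (v(R, w) = w*(1/213) = w/213)
(v(146, 118) + P)*(-42213 + f(204, 183)) = ((1/213)*118 - 1064)*(-42213 + (-98 + 183 + 204)) = (118/213 - 1064)*(-42213 + 289) = -226514/213*(-41924) = 9496372936/213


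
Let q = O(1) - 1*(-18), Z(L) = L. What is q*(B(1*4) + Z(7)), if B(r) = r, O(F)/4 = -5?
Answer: -22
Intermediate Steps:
O(F) = -20 (O(F) = 4*(-5) = -20)
q = -2 (q = -20 - 1*(-18) = -20 + 18 = -2)
q*(B(1*4) + Z(7)) = -2*(1*4 + 7) = -2*(4 + 7) = -2*11 = -22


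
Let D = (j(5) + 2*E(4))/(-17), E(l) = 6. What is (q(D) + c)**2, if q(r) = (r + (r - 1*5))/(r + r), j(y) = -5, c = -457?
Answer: 39677401/196 ≈ 2.0244e+5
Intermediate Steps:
D = -7/17 (D = (-5 + 2*6)/(-17) = (-5 + 12)*(-1/17) = 7*(-1/17) = -7/17 ≈ -0.41176)
q(r) = (-5 + 2*r)/(2*r) (q(r) = (r + (r - 5))/((2*r)) = (r + (-5 + r))*(1/(2*r)) = (-5 + 2*r)*(1/(2*r)) = (-5 + 2*r)/(2*r))
(q(D) + c)**2 = ((-5/2 - 7/17)/(-7/17) - 457)**2 = (-17/7*(-99/34) - 457)**2 = (99/14 - 457)**2 = (-6299/14)**2 = 39677401/196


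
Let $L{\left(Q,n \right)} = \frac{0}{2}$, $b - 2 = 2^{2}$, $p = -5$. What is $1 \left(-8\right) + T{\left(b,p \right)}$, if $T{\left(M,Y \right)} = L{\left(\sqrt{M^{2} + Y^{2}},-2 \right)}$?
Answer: $-8$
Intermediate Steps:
$b = 6$ ($b = 2 + 2^{2} = 2 + 4 = 6$)
$L{\left(Q,n \right)} = 0$ ($L{\left(Q,n \right)} = 0 \cdot \frac{1}{2} = 0$)
$T{\left(M,Y \right)} = 0$
$1 \left(-8\right) + T{\left(b,p \right)} = 1 \left(-8\right) + 0 = -8 + 0 = -8$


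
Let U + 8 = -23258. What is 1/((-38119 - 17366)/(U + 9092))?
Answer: 14174/55485 ≈ 0.25546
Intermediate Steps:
U = -23266 (U = -8 - 23258 = -23266)
1/((-38119 - 17366)/(U + 9092)) = 1/((-38119 - 17366)/(-23266 + 9092)) = 1/(-55485/(-14174)) = 1/(-55485*(-1/14174)) = 1/(55485/14174) = 14174/55485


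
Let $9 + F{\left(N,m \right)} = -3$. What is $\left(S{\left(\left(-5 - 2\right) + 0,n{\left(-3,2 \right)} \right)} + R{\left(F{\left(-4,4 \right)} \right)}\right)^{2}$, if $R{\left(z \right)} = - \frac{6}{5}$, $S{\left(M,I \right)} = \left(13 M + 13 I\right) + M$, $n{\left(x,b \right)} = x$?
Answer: $\frac{477481}{25} \approx 19099.0$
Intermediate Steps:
$F{\left(N,m \right)} = -12$ ($F{\left(N,m \right)} = -9 - 3 = -12$)
$S{\left(M,I \right)} = 13 I + 14 M$ ($S{\left(M,I \right)} = \left(13 I + 13 M\right) + M = 13 I + 14 M$)
$R{\left(z \right)} = - \frac{6}{5}$ ($R{\left(z \right)} = \left(-6\right) \frac{1}{5} = - \frac{6}{5}$)
$\left(S{\left(\left(-5 - 2\right) + 0,n{\left(-3,2 \right)} \right)} + R{\left(F{\left(-4,4 \right)} \right)}\right)^{2} = \left(\left(13 \left(-3\right) + 14 \left(\left(-5 - 2\right) + 0\right)\right) - \frac{6}{5}\right)^{2} = \left(\left(-39 + 14 \left(-7 + 0\right)\right) - \frac{6}{5}\right)^{2} = \left(\left(-39 + 14 \left(-7\right)\right) - \frac{6}{5}\right)^{2} = \left(\left(-39 - 98\right) - \frac{6}{5}\right)^{2} = \left(-137 - \frac{6}{5}\right)^{2} = \left(- \frac{691}{5}\right)^{2} = \frac{477481}{25}$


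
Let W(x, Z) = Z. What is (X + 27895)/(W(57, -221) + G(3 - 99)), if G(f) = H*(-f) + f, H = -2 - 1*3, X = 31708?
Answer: -59603/797 ≈ -74.784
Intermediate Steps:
H = -5 (H = -2 - 3 = -5)
G(f) = 6*f (G(f) = -(-5)*f + f = 5*f + f = 6*f)
(X + 27895)/(W(57, -221) + G(3 - 99)) = (31708 + 27895)/(-221 + 6*(3 - 99)) = 59603/(-221 + 6*(-96)) = 59603/(-221 - 576) = 59603/(-797) = 59603*(-1/797) = -59603/797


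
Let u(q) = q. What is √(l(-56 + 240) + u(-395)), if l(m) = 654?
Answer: √259 ≈ 16.093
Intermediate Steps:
√(l(-56 + 240) + u(-395)) = √(654 - 395) = √259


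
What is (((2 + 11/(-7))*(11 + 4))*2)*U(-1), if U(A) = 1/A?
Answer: -90/7 ≈ -12.857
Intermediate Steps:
(((2 + 11/(-7))*(11 + 4))*2)*U(-1) = (((2 + 11/(-7))*(11 + 4))*2)/(-1) = (((2 + 11*(-⅐))*15)*2)*(-1) = (((2 - 11/7)*15)*2)*(-1) = (((3/7)*15)*2)*(-1) = ((45/7)*2)*(-1) = (90/7)*(-1) = -90/7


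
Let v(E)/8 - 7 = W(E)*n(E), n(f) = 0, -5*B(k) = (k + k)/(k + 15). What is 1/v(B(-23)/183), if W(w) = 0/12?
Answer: 1/56 ≈ 0.017857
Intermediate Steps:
B(k) = -2*k/(5*(15 + k)) (B(k) = -(k + k)/(5*(k + 15)) = -2*k/(5*(15 + k)))
W(w) = 0 (W(w) = 0*(1/12) = 0)
v(E) = 56 (v(E) = 56 + 8*(0*0) = 56 + 8*0 = 56 + 0 = 56)
1/v(B(-23)/183) = 1/56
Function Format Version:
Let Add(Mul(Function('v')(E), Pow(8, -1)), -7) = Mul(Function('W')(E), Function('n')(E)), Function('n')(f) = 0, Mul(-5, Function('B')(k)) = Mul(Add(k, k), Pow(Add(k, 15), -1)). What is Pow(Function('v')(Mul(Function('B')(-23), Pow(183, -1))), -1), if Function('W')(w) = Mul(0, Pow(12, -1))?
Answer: Rational(1, 56) ≈ 0.017857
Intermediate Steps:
Function('B')(k) = Mul(Rational(-2, 5), k, Pow(Add(15, k), -1)) (Function('B')(k) = Mul(Rational(-1, 5), Mul(Add(k, k), Pow(Add(k, 15), -1))) = Mul(Rational(-1, 5), Mul(Mul(2, k), Pow(Add(15, k), -1))) = Mul(Rational(-1, 5), Mul(2, k, Pow(Add(15, k), -1))) = Mul(Rational(-2, 5), k, Pow(Add(15, k), -1)))
Function('W')(w) = 0 (Function('W')(w) = Mul(0, Rational(1, 12)) = 0)
Function('v')(E) = 56 (Function('v')(E) = Add(56, Mul(8, Mul(0, 0))) = Add(56, Mul(8, 0)) = Add(56, 0) = 56)
Pow(Function('v')(Mul(Function('B')(-23), Pow(183, -1))), -1) = Pow(56, -1) = Rational(1, 56)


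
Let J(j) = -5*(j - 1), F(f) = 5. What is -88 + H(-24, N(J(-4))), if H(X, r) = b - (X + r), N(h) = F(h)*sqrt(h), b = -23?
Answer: -112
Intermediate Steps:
J(j) = 5 - 5*j (J(j) = -5*(-1 + j) = 5 - 5*j)
N(h) = 5*sqrt(h)
H(X, r) = -23 - X - r (H(X, r) = -23 - (X + r) = -23 + (-X - r) = -23 - X - r)
-88 + H(-24, N(J(-4))) = -88 + (-23 - 1*(-24) - 5*sqrt(5 - 5*(-4))) = -88 + (-23 + 24 - 5*sqrt(5 + 20)) = -88 + (-23 + 24 - 5*sqrt(25)) = -88 + (-23 + 24 - 5*5) = -88 + (-23 + 24 - 1*25) = -88 + (-23 + 24 - 25) = -88 - 24 = -112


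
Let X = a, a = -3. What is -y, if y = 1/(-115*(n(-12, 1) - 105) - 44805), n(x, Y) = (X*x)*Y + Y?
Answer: 1/36985 ≈ 2.7038e-5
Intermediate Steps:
X = -3
n(x, Y) = Y - 3*Y*x (n(x, Y) = (-3*x)*Y + Y = -3*Y*x + Y = Y - 3*Y*x)
y = -1/36985 (y = 1/(-115*(1*(1 - 3*(-12)) - 105) - 44805) = 1/(-115*(1*(1 + 36) - 105) - 44805) = 1/(-115*(1*37 - 105) - 44805) = 1/(-115*(37 - 105) - 44805) = 1/(-115*(-68) - 44805) = 1/(7820 - 44805) = 1/(-36985) = -1/36985 ≈ -2.7038e-5)
-y = -1*(-1/36985) = 1/36985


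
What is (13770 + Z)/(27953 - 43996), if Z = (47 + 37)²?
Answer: -20826/16043 ≈ -1.2981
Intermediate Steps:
Z = 7056 (Z = 84² = 7056)
(13770 + Z)/(27953 - 43996) = (13770 + 7056)/(27953 - 43996) = 20826/(-16043) = 20826*(-1/16043) = -20826/16043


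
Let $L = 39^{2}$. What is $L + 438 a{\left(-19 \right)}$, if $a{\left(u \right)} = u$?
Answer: $-6801$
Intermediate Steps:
$L = 1521$
$L + 438 a{\left(-19 \right)} = 1521 + 438 \left(-19\right) = 1521 - 8322 = -6801$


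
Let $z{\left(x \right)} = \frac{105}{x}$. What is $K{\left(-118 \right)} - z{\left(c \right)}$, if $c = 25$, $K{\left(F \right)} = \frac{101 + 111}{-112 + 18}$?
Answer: $- \frac{1517}{235} \approx -6.4553$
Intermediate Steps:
$K{\left(F \right)} = - \frac{106}{47}$ ($K{\left(F \right)} = \frac{212}{-94} = 212 \left(- \frac{1}{94}\right) = - \frac{106}{47}$)
$K{\left(-118 \right)} - z{\left(c \right)} = - \frac{106}{47} - \frac{105}{25} = - \frac{106}{47} - 105 \cdot \frac{1}{25} = - \frac{106}{47} - \frac{21}{5} = - \frac{1517}{235}$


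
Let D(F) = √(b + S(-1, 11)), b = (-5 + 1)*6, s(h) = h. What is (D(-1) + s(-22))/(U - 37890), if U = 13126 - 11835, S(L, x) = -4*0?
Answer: 22/36599 - 2*I*√6/36599 ≈ 0.00060111 - 0.00013386*I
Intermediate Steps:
S(L, x) = 0
b = -24 (b = -4*6 = -24)
D(F) = 2*I*√6 (D(F) = √(-24 + 0) = √(-24) = 2*I*√6)
U = 1291
(D(-1) + s(-22))/(U - 37890) = (2*I*√6 - 22)/(1291 - 37890) = (-22 + 2*I*√6)/(-36599) = (-22 + 2*I*√6)*(-1/36599) = 22/36599 - 2*I*√6/36599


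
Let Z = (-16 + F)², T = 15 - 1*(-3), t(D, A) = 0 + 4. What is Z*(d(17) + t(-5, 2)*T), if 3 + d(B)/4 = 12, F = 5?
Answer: 13068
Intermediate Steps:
d(B) = 36 (d(B) = -12 + 4*12 = -12 + 48 = 36)
t(D, A) = 4
T = 18 (T = 15 + 3 = 18)
Z = 121 (Z = (-16 + 5)² = (-11)² = 121)
Z*(d(17) + t(-5, 2)*T) = 121*(36 + 4*18) = 121*(36 + 72) = 121*108 = 13068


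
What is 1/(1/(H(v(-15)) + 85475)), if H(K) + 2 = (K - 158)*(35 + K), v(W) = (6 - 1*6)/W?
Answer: 79943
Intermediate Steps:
v(W) = 0 (v(W) = (6 - 6)/W = 0/W = 0)
H(K) = -2 + (-158 + K)*(35 + K) (H(K) = -2 + (K - 158)*(35 + K) = -2 + (-158 + K)*(35 + K))
1/(1/(H(v(-15)) + 85475)) = 1/(1/((-5532 + 0**2 - 123*0) + 85475)) = 1/(1/((-5532 + 0 + 0) + 85475)) = 1/(1/(-5532 + 85475)) = 1/(1/79943) = 79943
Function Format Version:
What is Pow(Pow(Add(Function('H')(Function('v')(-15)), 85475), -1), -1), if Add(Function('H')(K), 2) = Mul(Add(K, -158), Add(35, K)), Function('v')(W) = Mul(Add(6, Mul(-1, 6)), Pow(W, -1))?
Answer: 79943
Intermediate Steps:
Function('v')(W) = 0 (Function('v')(W) = Mul(Add(6, -6), Pow(W, -1)) = Mul(0, Pow(W, -1)) = 0)
Function('H')(K) = Add(-2, Mul(Add(-158, K), Add(35, K))) (Function('H')(K) = Add(-2, Mul(Add(K, -158), Add(35, K))) = Add(-2, Mul(Add(-158, K), Add(35, K))))
Pow(Pow(Add(Function('H')(Function('v')(-15)), 85475), -1), -1) = Pow(Pow(Add(Add(-5532, Pow(0, 2), Mul(-123, 0)), 85475), -1), -1) = Pow(Pow(Add(Add(-5532, 0, 0), 85475), -1), -1) = Pow(Pow(Add(-5532, 85475), -1), -1) = Pow(Pow(79943, -1), -1) = Pow(Rational(1, 79943), -1) = 79943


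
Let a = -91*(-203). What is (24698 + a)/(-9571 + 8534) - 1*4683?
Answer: -4899442/1037 ≈ -4724.6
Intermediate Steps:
a = 18473
(24698 + a)/(-9571 + 8534) - 1*4683 = (24698 + 18473)/(-9571 + 8534) - 1*4683 = 43171/(-1037) - 4683 = 43171*(-1/1037) - 4683 = -43171/1037 - 4683 = -4899442/1037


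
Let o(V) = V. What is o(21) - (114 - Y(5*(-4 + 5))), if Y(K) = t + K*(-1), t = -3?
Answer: -101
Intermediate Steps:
Y(K) = -3 - K (Y(K) = -3 + K*(-1) = -3 - K)
o(21) - (114 - Y(5*(-4 + 5))) = 21 - (114 - (-3 - 5*(-4 + 5))) = 21 - (114 - (-3 - 5)) = 21 - (114 - 1*(-8)) = 21 - (114 + 8) = 21 - 1*122 = 21 - 122 = -101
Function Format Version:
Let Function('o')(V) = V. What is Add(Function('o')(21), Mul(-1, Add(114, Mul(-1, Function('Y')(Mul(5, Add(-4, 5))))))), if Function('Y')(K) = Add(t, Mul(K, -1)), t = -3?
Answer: -101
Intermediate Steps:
Function('Y')(K) = Add(-3, Mul(-1, K)) (Function('Y')(K) = Add(-3, Mul(K, -1)) = Add(-3, Mul(-1, K)))
Add(Function('o')(21), Mul(-1, Add(114, Mul(-1, Function('Y')(Mul(5, Add(-4, 5))))))) = Add(21, Mul(-1, Add(114, Mul(-1, Add(-3, Mul(-1, Mul(5, Add(-4, 5)))))))) = Add(21, Mul(-1, Add(114, Mul(-1, Add(-3, Mul(-1, Mul(5, 1))))))) = Add(21, Mul(-1, Add(114, Mul(-1, Add(-3, Mul(-1, 5)))))) = Add(21, Mul(-1, Add(114, Mul(-1, Add(-3, -5))))) = Add(21, Mul(-1, Add(114, Mul(-1, -8)))) = Add(21, Mul(-1, Add(114, 8))) = Add(21, Mul(-1, 122)) = Add(21, -122) = -101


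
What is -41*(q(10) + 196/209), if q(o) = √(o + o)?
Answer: -8036/209 - 82*√5 ≈ -221.81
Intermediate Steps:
q(o) = √2*√o (q(o) = √(2*o) = √2*√o)
-41*(q(10) + 196/209) = -41*(√2*√10 + 196/209) = -41*(2*√5 + 196*(1/209)) = -41*(2*√5 + 196/209) = -41*(196/209 + 2*√5) = -8036/209 - 82*√5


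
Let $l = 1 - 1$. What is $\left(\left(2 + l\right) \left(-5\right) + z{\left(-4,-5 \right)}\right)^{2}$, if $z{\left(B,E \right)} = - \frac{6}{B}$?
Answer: $\frac{289}{4} \approx 72.25$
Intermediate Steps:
$l = 0$
$\left(\left(2 + l\right) \left(-5\right) + z{\left(-4,-5 \right)}\right)^{2} = \left(\left(2 + 0\right) \left(-5\right) - \frac{6}{-4}\right)^{2} = \left(2 \left(-5\right) - - \frac{3}{2}\right)^{2} = \left(-10 + \frac{3}{2}\right)^{2} = \left(- \frac{17}{2}\right)^{2} = \frac{289}{4}$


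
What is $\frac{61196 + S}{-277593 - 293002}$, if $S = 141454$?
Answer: $- \frac{40530}{114119} \approx -0.35516$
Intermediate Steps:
$\frac{61196 + S}{-277593 - 293002} = \frac{61196 + 141454}{-277593 - 293002} = \frac{202650}{-570595} = 202650 \left(- \frac{1}{570595}\right) = - \frac{40530}{114119}$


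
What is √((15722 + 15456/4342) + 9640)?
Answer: √119553995730/2171 ≈ 159.27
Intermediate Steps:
√((15722 + 15456/4342) + 9640) = √((15722 + 15456*(1/4342)) + 9640) = √((15722 + 7728/2171) + 9640) = √(34140190/2171 + 9640) = √(55068630/2171) = √119553995730/2171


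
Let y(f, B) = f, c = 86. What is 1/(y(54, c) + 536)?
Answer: 1/590 ≈ 0.0016949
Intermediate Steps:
1/(y(54, c) + 536) = 1/(54 + 536) = 1/590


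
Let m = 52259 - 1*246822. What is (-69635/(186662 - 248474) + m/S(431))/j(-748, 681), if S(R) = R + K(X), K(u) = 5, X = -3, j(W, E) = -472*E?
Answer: 187436989/135353166966 ≈ 0.0013848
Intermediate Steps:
S(R) = 5 + R (S(R) = R + 5 = 5 + R)
m = -194563 (m = 52259 - 246822 = -194563)
(-69635/(186662 - 248474) + m/S(431))/j(-748, 681) = (-69635/(186662 - 248474) - 194563/(5 + 431))/((-472*681)) = (-69635/(-61812) - 194563/436)/(-321432) = (-69635*(-1/61812) - 194563*1/436)*(-1/321432) = (69635/61812 - 194563/436)*(-1/321432) = -749747956/1684377*(-1/321432) = 187436989/135353166966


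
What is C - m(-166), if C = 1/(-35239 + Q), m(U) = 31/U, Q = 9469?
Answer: 199676/1069455 ≈ 0.18671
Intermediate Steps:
C = -1/25770 (C = 1/(-35239 + 9469) = 1/(-25770) = -1/25770 ≈ -3.8805e-5)
C - m(-166) = -1/25770 - 31/(-166) = -1/25770 - 31*(-1)/166 = -1/25770 - 1*(-31/166) = -1/25770 + 31/166 = 199676/1069455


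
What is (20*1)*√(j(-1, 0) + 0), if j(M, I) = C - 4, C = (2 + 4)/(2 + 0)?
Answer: 20*I ≈ 20.0*I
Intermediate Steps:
C = 3 (C = 6/2 = 6*(½) = 3)
j(M, I) = -1 (j(M, I) = 3 - 4 = -1)
(20*1)*√(j(-1, 0) + 0) = (20*1)*√(-1 + 0) = 20*√(-1) = 20*I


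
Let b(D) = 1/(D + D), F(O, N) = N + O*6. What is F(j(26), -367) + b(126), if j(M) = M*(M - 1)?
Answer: 890317/252 ≈ 3533.0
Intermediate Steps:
j(M) = M*(-1 + M)
F(O, N) = N + 6*O
b(D) = 1/(2*D)
F(j(26), -367) + b(126) = (-367 + 6*(26*(-1 + 26))) + (½)/126 = (-367 + 6*(26*25)) + (½)*(1/126) = (-367 + 6*650) + 1/252 = (-367 + 3900) + 1/252 = 3533 + 1/252 = 890317/252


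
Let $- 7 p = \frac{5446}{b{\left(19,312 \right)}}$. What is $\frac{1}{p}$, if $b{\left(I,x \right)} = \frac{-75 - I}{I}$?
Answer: $\frac{47}{7391} \approx 0.0063591$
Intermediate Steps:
$b{\left(I,x \right)} = \frac{-75 - I}{I}$
$p = \frac{7391}{47}$ ($p = - \frac{5446 \frac{1}{\frac{1}{19} \left(-75 - 19\right)}}{7} = - \frac{5446 \frac{1}{\frac{1}{19} \left(-94\right)}}{7} = - \frac{5446 \frac{1}{- \frac{94}{19}}}{7} = - \frac{5446 \left(- \frac{19}{94}\right)}{7} = \left(- \frac{1}{7}\right) \left(- \frac{51737}{47}\right) = \frac{7391}{47} \approx 157.26$)
$\frac{1}{p} = \frac{1}{\frac{7391}{47}} = \frac{47}{7391}$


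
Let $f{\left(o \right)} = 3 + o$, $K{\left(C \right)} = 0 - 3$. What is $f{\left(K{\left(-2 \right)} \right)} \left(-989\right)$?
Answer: $0$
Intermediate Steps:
$K{\left(C \right)} = -3$ ($K{\left(C \right)} = 0 - 3 = -3$)
$f{\left(K{\left(-2 \right)} \right)} \left(-989\right) = \left(3 - 3\right) \left(-989\right) = 0 \left(-989\right) = 0$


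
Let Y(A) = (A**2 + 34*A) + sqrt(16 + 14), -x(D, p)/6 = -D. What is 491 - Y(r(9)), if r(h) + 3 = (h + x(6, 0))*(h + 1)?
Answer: -214516 - sqrt(30) ≈ -2.1452e+5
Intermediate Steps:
x(D, p) = 6*D (x(D, p) = -(-6)*D = 6*D)
r(h) = -3 + (1 + h)*(36 + h) (r(h) = -3 + (h + 6*6)*(h + 1) = -3 + (h + 36)*(1 + h) = -3 + (36 + h)*(1 + h) = -3 + (1 + h)*(36 + h))
Y(A) = sqrt(30) + A**2 + 34*A (Y(A) = (A**2 + 34*A) + sqrt(30) = sqrt(30) + A**2 + 34*A)
491 - Y(r(9)) = 491 - (sqrt(30) + (33 + 9**2 + 37*9)**2 + 34*(33 + 9**2 + 37*9)) = 491 - (sqrt(30) + (33 + 81 + 333)**2 + 34*(33 + 81 + 333)) = 491 - (sqrt(30) + 447**2 + 34*447) = 491 - (sqrt(30) + 199809 + 15198) = 491 - (215007 + sqrt(30)) = 491 + (-215007 - sqrt(30)) = -214516 - sqrt(30)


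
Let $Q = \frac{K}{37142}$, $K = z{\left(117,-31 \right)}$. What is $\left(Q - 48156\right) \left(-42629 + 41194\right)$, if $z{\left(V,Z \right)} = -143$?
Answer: $\frac{366665110475}{5306} \approx 6.9104 \cdot 10^{7}$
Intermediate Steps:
$K = -143$
$Q = - \frac{143}{37142} \approx -0.0038501$
$\left(Q - 48156\right) \left(-42629 + 41194\right) = \left(- \frac{143}{37142} - 48156\right) \left(-42629 + 41194\right) = \left(- \frac{1788610295}{37142}\right) \left(-1435\right) = \frac{366665110475}{5306}$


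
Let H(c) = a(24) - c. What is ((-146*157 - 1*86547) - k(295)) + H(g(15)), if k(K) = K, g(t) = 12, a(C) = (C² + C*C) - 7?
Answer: -108631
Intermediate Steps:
a(C) = -7 + 2*C² (a(C) = (C² + C²) - 7 = 2*C² - 7 = -7 + 2*C²)
H(c) = 1145 - c (H(c) = (-7 + 2*24²) - c = (-7 + 2*576) - c = (-7 + 1152) - c = 1145 - c)
((-146*157 - 1*86547) - k(295)) + H(g(15)) = ((-146*157 - 1*86547) - 1*295) + (1145 - 1*12) = ((-22922 - 86547) - 295) + (1145 - 12) = (-109469 - 295) + 1133 = -109764 + 1133 = -108631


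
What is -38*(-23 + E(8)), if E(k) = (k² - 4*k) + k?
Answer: -646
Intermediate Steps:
E(k) = k² - 3*k
-38*(-23 + E(8)) = -38*(-23 + 8*(-3 + 8)) = -38*(-23 + 8*5) = -38*(-23 + 40) = -38*17 = -646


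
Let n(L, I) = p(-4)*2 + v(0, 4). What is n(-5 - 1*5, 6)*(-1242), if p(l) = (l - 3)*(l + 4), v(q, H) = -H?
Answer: 4968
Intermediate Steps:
p(l) = (-3 + l)*(4 + l)
n(L, I) = -4 (n(L, I) = (-12 - 4 + (-4)**2)*2 - 1*4 = (-12 - 4 + 16)*2 - 4 = 0*2 - 4 = 0 - 4 = -4)
n(-5 - 1*5, 6)*(-1242) = -4*(-1242) = 4968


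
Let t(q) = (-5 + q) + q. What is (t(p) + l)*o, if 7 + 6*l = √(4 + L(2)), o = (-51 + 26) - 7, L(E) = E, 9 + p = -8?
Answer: 3856/3 - 16*√6/3 ≈ 1272.3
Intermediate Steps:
p = -17 (p = -9 - 8 = -17)
t(q) = -5 + 2*q
o = -32 (o = -25 - 7 = -32)
l = -7/6 + √6/6 (l = -7/6 + √(4 + 2)/6 = -7/6 + √6/6 ≈ -0.75842)
(t(p) + l)*o = ((-5 + 2*(-17)) + (-7/6 + √6/6))*(-32) = ((-5 - 34) + (-7/6 + √6/6))*(-32) = (-39 + (-7/6 + √6/6))*(-32) = (-241/6 + √6/6)*(-32) = 3856/3 - 16*√6/3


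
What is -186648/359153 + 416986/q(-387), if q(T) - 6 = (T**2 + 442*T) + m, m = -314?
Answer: -153792063122/7755190729 ≈ -19.831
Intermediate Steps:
q(T) = -308 + T**2 + 442*T (q(T) = 6 + ((T**2 + 442*T) - 314) = 6 + (-314 + T**2 + 442*T) = -308 + T**2 + 442*T)
-186648/359153 + 416986/q(-387) = -186648/359153 + 416986/(-308 + (-387)**2 + 442*(-387)) = -186648*1/359153 + 416986/(-308 + 149769 - 171054) = -186648/359153 + 416986/(-21593) = -186648/359153 + 416986*(-1/21593) = -186648/359153 - 416986/21593 = -153792063122/7755190729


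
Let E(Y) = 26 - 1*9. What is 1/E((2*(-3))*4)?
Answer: 1/17 ≈ 0.058824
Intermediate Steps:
E(Y) = 17 (E(Y) = 26 - 9 = 17)
1/E((2*(-3))*4) = 1/17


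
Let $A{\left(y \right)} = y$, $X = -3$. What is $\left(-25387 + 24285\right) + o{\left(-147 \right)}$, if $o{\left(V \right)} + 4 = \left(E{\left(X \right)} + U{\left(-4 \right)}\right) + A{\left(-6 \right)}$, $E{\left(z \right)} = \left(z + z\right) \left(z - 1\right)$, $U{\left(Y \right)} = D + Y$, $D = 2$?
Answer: $-1090$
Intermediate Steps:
$U{\left(Y \right)} = 2 + Y$
$E{\left(z \right)} = 2 z \left(-1 + z\right)$
$o{\left(V \right)} = 12$ ($o{\left(V \right)} = -4 - \left(8 + 6 \left(-1 - 3\right)\right) = -4 - \left(8 - 24\right) = -4 + \left(\left(24 - 2\right) - 6\right) = -4 + \left(22 - 6\right) = -4 + 16 = 12$)
$\left(-25387 + 24285\right) + o{\left(-147 \right)} = \left(-25387 + 24285\right) + 12 = -1102 + 12 = -1090$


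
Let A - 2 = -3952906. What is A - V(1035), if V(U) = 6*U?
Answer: -3959114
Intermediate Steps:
A = -3952904 (A = 2 - 3952906 = -3952904)
A - V(1035) = -3952904 - 6*1035 = -3952904 - 1*6210 = -3952904 - 6210 = -3959114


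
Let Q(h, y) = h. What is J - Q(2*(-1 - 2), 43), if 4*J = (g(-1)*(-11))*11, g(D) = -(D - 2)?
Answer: -339/4 ≈ -84.750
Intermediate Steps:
g(D) = 2 - D (g(D) = -(-2 + D) = 2 - D)
J = -363/4 (J = (((2 - 1*(-1))*(-11))*11)/4 = (((2 + 1)*(-11))*11)/4 = ((3*(-11))*11)/4 = (-33*11)/4 = (¼)*(-363) = -363/4 ≈ -90.750)
J - Q(2*(-1 - 2), 43) = -363/4 - 2*(-1 - 2) = -363/4 - 2*(-3) = -363/4 - 1*(-6) = -363/4 + 6 = -339/4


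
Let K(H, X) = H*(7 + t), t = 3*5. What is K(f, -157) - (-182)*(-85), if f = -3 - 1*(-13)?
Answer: -15250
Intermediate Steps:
t = 15
f = 10 (f = -3 + 13 = 10)
K(H, X) = 22*H (K(H, X) = H*(7 + 15) = H*22 = 22*H)
K(f, -157) - (-182)*(-85) = 22*10 - (-182)*(-85) = 220 - 1*15470 = 220 - 15470 = -15250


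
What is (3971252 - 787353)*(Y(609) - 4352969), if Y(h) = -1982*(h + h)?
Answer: -21545587808455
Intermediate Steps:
Y(h) = -3964*h
(3971252 - 787353)*(Y(609) - 4352969) = (3971252 - 787353)*(-3964*609 - 4352969) = 3183899*(-2414076 - 4352969) = 3183899*(-6767045) = -21545587808455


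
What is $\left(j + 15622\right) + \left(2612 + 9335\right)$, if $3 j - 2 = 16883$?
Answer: $\frac{99592}{3} \approx 33197.0$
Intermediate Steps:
$j = \frac{16885}{3}$ ($j = \frac{2}{3} + \frac{1}{3} \cdot 16883 = \frac{2}{3} + \frac{16883}{3} = \frac{16885}{3} \approx 5628.3$)
$\left(j + 15622\right) + \left(2612 + 9335\right) = \left(\frac{16885}{3} + 15622\right) + \left(2612 + 9335\right) = \frac{63751}{3} + 11947 = \frac{99592}{3}$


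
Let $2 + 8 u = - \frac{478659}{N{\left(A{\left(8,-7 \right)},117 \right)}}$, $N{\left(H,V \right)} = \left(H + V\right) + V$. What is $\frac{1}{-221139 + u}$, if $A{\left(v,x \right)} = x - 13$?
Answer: $- \frac{1712}{379069055} \approx -4.5163 \cdot 10^{-6}$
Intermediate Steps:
$A{\left(v,x \right)} = -13 + x$
$N{\left(H,V \right)} = H + 2 V$
$u = - \frac{479087}{1712}$ ($u = - \frac{1}{4} + \frac{\left(-478659\right) \frac{1}{\left(-13 - 7\right) + 2 \cdot 117}}{8} = - \frac{1}{4} + \frac{\left(-478659\right) \frac{1}{-20 + 234}}{8} = - \frac{1}{4} + \frac{\left(-478659\right) \frac{1}{214}}{8} = - \frac{1}{4} + \frac{1}{8} \left(- \frac{478659}{214}\right) = - \frac{1}{4} - \frac{478659}{1712} = - \frac{479087}{1712} \approx -279.84$)
$\frac{1}{-221139 + u} = \frac{1}{-221139 - \frac{479087}{1712}} = \frac{1}{- \frac{379069055}{1712}} = - \frac{1712}{379069055}$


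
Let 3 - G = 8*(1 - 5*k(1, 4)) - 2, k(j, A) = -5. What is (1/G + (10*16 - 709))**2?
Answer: 12420656704/41209 ≈ 3.0141e+5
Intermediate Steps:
G = -203 (G = 3 - (8*(1 - 5*(-5)) - 2) = 3 - (8*(1 + 25) - 2) = 3 - (8*26 - 2) = 3 - (208 - 2) = 3 - 1*206 = 3 - 206 = -203)
(1/G + (10*16 - 709))**2 = (1/(-203) + (10*16 - 709))**2 = (-1/203 + (160 - 709))**2 = (-1/203 - 549)**2 = (-111448/203)**2 = 12420656704/41209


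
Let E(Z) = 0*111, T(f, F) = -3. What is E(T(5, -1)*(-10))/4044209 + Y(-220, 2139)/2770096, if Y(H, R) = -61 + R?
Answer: 1039/1385048 ≈ 0.00075015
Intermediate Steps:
E(Z) = 0
E(T(5, -1)*(-10))/4044209 + Y(-220, 2139)/2770096 = 0/4044209 + (-61 + 2139)/2770096 = 0*(1/4044209) + 2078*(1/2770096) = 0 + 1039/1385048 = 1039/1385048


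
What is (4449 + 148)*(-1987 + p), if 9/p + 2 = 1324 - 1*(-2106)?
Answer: -31312129919/3428 ≈ -9.1342e+6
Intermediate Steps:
p = 9/3428 (p = 9/(-2 + (1324 - 1*(-2106))) = 9/(-2 + (1324 + 2106)) = 9/(-2 + 3430) = 9/3428 ≈ 0.0026254)
(4449 + 148)*(-1987 + p) = (4449 + 148)*(-1987 + 9/3428) = 4597*(-6811427/3428) = -31312129919/3428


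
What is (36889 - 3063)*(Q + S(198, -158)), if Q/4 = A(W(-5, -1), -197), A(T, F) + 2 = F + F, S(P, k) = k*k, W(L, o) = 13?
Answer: 790851880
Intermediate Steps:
S(P, k) = k**2
A(T, F) = -2 + 2*F (A(T, F) = -2 + (F + F) = -2 + 2*F)
Q = -1584 (Q = 4*(-2 + 2*(-197)) = 4*(-2 - 394) = 4*(-396) = -1584)
(36889 - 3063)*(Q + S(198, -158)) = (36889 - 3063)*(-1584 + (-158)**2) = 33826*(-1584 + 24964) = 33826*23380 = 790851880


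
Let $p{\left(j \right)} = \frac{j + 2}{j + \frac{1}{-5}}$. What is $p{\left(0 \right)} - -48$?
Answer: $38$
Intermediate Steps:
$p{\left(j \right)} = \frac{2 + j}{- \frac{1}{5} + j}$ ($p{\left(j \right)} = \frac{2 + j}{j - \frac{1}{5}} = \frac{2 + j}{- \frac{1}{5} + j}$)
$p{\left(0 \right)} - -48 = \frac{5 \left(2 + 0\right)}{-1 + 5 \cdot 0} - -48 = 5 \frac{1}{-1 + 0} \cdot 2 + 48 = 5 \frac{1}{-1} \cdot 2 + 48 = 5 \left(-1\right) 2 + 48 = -10 + 48 = 38$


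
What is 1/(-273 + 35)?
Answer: -1/238 ≈ -0.0042017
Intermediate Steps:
1/(-273 + 35) = 1/(-238) = -1/238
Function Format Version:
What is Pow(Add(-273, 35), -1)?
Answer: Rational(-1, 238) ≈ -0.0042017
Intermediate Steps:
Pow(Add(-273, 35), -1) = Pow(-238, -1) = Rational(-1, 238)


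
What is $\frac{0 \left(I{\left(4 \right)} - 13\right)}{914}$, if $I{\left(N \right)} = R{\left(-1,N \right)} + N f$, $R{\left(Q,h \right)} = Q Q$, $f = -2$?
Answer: $0$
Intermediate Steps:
$R{\left(Q,h \right)} = Q^{2}$
$I{\left(N \right)} = 1 - 2 N$ ($I{\left(N \right)} = \left(-1\right)^{2} + N \left(-2\right) = 1 - 2 N$)
$\frac{0 \left(I{\left(4 \right)} - 13\right)}{914} = \frac{0 \left(\left(1 - 8\right) - 13\right)}{914} = 0 \left(\left(1 - 8\right) - 13\right) \frac{1}{914} = 0 \left(-7 - 13\right) \frac{1}{914} = 0 \left(-20\right) \frac{1}{914} = 0 \cdot \frac{1}{914} = 0$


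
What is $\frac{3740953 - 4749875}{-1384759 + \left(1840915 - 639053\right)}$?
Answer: $\frac{1008922}{182897} \approx 5.5163$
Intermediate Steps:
$\frac{3740953 - 4749875}{-1384759 + \left(1840915 - 639053\right)} = - \frac{1008922}{-1384759 + \left(1840915 - 639053\right)} = - \frac{1008922}{-1384759 + 1201862} = - \frac{1008922}{-182897} = \left(-1008922\right) \left(- \frac{1}{182897}\right) = \frac{1008922}{182897}$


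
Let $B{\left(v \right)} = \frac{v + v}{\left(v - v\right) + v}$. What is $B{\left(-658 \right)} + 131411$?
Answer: $131413$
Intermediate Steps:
$B{\left(v \right)} = 2$ ($B{\left(v \right)} = \frac{2 v}{0 + v} = \frac{2 v}{v} = 2$)
$B{\left(-658 \right)} + 131411 = 2 + 131411 = 131413$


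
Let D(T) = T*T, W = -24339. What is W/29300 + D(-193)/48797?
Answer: -96274483/1429752100 ≈ -0.067336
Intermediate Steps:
D(T) = T²
W/29300 + D(-193)/48797 = -24339/29300 + (-193)²/48797 = -24339*1/29300 + 37249*(1/48797) = -24339/29300 + 37249/48797 = -96274483/1429752100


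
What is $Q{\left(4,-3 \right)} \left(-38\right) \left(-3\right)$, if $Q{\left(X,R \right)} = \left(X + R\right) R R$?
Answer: $1026$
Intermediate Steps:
$Q{\left(X,R \right)} = R^{2} \left(R + X\right)$ ($Q{\left(X,R \right)} = \left(R + X\right) R R = R \left(R + X\right) R = R^{2} \left(R + X\right)$)
$Q{\left(4,-3 \right)} \left(-38\right) \left(-3\right) = \left(-3\right)^{2} \left(-3 + 4\right) \left(-38\right) \left(-3\right) = 9 \cdot 1 \left(-38\right) \left(-3\right) = 9 \left(-38\right) \left(-3\right) = \left(-342\right) \left(-3\right) = 1026$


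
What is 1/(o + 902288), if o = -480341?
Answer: 1/421947 ≈ 2.3700e-6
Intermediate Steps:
1/(o + 902288) = 1/(-480341 + 902288) = 1/421947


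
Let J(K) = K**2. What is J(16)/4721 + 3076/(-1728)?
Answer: -3519857/2039472 ≈ -1.7259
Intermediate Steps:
J(16)/4721 + 3076/(-1728) = 16**2/4721 + 3076/(-1728) = 256*(1/4721) + 3076*(-1/1728) = 256/4721 - 769/432 = -3519857/2039472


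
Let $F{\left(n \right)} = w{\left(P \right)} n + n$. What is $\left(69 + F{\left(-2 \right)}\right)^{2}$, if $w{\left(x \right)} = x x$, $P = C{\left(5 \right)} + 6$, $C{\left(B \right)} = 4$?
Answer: $17689$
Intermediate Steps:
$P = 10$ ($P = 4 + 6 = 10$)
$w{\left(x \right)} = x^{2}$
$F{\left(n \right)} = 101 n$ ($F{\left(n \right)} = 10^{2} n + n = 100 n + n = 101 n$)
$\left(69 + F{\left(-2 \right)}\right)^{2} = \left(69 + 101 \left(-2\right)\right)^{2} = \left(69 - 202\right)^{2} = \left(-133\right)^{2} = 17689$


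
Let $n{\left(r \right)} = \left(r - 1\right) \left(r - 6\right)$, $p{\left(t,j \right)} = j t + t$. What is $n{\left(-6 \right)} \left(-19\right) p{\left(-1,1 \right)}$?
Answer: $3192$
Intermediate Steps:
$p{\left(t,j \right)} = t + j t$
$n{\left(r \right)} = \left(-1 + r\right) \left(-6 + r\right)$
$n{\left(-6 \right)} \left(-19\right) p{\left(-1,1 \right)} = \left(6 + \left(-6\right)^{2} - -42\right) \left(-19\right) \left(- (1 + 1)\right) = \left(6 + 36 + 42\right) \left(-19\right) \left(\left(-1\right) 2\right) = 84 \left(-19\right) \left(-2\right) = \left(-1596\right) \left(-2\right) = 3192$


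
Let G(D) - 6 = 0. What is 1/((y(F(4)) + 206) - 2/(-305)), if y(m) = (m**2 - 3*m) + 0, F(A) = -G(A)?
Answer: 305/79302 ≈ 0.0038461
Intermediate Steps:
G(D) = 6 (G(D) = 6 + 0 = 6)
F(A) = -6 (F(A) = -1*6 = -6)
y(m) = m**2 - 3*m
1/((y(F(4)) + 206) - 2/(-305)) = 1/((-6*(-3 - 6) + 206) - 2/(-305)) = 1/((-6*(-9) + 206) - 2*(-1/305)) = 1/((54 + 206) + 2/305) = 1/(260 + 2/305) = 1/(79302/305) = 305/79302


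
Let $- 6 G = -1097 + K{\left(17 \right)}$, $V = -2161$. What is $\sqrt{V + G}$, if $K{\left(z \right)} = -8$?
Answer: $\frac{i \sqrt{71166}}{6} \approx 44.462 i$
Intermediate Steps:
$G = \frac{1105}{6}$ ($G = - \frac{-1097 - 8}{6} = \left(- \frac{1}{6}\right) \left(-1105\right) = \frac{1105}{6} \approx 184.17$)
$\sqrt{V + G} = \sqrt{-2161 + \frac{1105}{6}} = \sqrt{- \frac{11861}{6}} = \frac{i \sqrt{71166}}{6}$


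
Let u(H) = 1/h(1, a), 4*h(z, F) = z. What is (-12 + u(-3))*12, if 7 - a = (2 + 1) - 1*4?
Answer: -96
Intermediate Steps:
a = 8 (a = 7 - ((2 + 1) - 1*4) = 7 - (3 - 4) = 7 - 1*(-1) = 7 + 1 = 8)
h(z, F) = z/4
u(H) = 4 (u(H) = 1/((1/4)*1) = 1/(1/4) = 4)
(-12 + u(-3))*12 = (-12 + 4)*12 = -8*12 = -96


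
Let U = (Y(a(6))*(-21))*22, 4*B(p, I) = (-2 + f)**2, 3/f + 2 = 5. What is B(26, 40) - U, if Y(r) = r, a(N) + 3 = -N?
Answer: -16631/4 ≈ -4157.8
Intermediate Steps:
a(N) = -3 - N
f = 1 (f = 3/(-2 + 5) = 3/3 = 3*(1/3) = 1)
B(p, I) = 1/4 (B(p, I) = (-2 + 1)**2/4 = (1/4)*(-1)**2 = (1/4)*1 = 1/4)
U = 4158 (U = ((-3 - 1*6)*(-21))*22 = ((-3 - 6)*(-21))*22 = -9*(-21)*22 = 189*22 = 4158)
B(26, 40) - U = 1/4 - 1*4158 = 1/4 - 4158 = -16631/4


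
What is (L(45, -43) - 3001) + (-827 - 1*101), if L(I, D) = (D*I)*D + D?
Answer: 79233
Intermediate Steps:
L(I, D) = D + I*D² (L(I, D) = I*D² + D = D + I*D²)
(L(45, -43) - 3001) + (-827 - 1*101) = (-43*(1 - 43*45) - 3001) + (-827 - 1*101) = (-43*(1 - 1935) - 3001) + (-827 - 101) = (-43*(-1934) - 3001) - 928 = (83162 - 3001) - 928 = 80161 - 928 = 79233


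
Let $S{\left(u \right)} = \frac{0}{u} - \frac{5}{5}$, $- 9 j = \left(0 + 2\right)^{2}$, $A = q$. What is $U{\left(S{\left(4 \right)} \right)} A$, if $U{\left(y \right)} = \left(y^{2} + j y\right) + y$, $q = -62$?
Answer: $- \frac{248}{9} \approx -27.556$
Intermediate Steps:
$A = -62$
$j = - \frac{4}{9}$ ($j = - \frac{\left(0 + 2\right)^{2}}{9} = - \frac{2^{2}}{9} = \left(- \frac{1}{9}\right) 4 = - \frac{4}{9} \approx -0.44444$)
$S{\left(u \right)} = -1$ ($S{\left(u \right)} = 0 - 1 = -1$)
$U{\left(y \right)} = y^{2} + \frac{5 y}{9}$ ($U{\left(y \right)} = \left(y^{2} - \frac{4 y}{9}\right) + y = y^{2} + \frac{5 y}{9}$)
$U{\left(S{\left(4 \right)} \right)} A = \frac{1}{9} \left(-1\right) \left(5 + 9 \left(-1\right)\right) \left(-62\right) = \frac{1}{9} \left(-1\right) \left(5 - 9\right) \left(-62\right) = \frac{1}{9} \left(-1\right) \left(-4\right) \left(-62\right) = \frac{4}{9} \left(-62\right) = - \frac{248}{9}$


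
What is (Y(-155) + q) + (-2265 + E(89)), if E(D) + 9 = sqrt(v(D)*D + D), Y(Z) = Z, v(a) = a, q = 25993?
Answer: 23564 + 3*sqrt(890) ≈ 23654.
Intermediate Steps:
E(D) = -9 + sqrt(D + D**2) (E(D) = -9 + sqrt(D*D + D) = -9 + sqrt(D**2 + D) = -9 + sqrt(D + D**2))
(Y(-155) + q) + (-2265 + E(89)) = (-155 + 25993) + (-2265 + (-9 + sqrt(89*(1 + 89)))) = 25838 + (-2265 + (-9 + sqrt(89*90))) = 25838 + (-2265 + (-9 + sqrt(8010))) = 25838 + (-2265 + (-9 + 3*sqrt(890))) = 25838 + (-2274 + 3*sqrt(890)) = 23564 + 3*sqrt(890)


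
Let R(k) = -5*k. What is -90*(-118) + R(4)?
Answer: 10600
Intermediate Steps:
-90*(-118) + R(4) = -90*(-118) - 5*4 = 10620 - 20 = 10600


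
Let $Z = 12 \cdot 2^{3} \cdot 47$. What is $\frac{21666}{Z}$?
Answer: $\frac{3611}{752} \approx 4.8019$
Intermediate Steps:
$Z = 4512$ ($Z = 12 \cdot 8 \cdot 47 = 96 \cdot 47 = 4512$)
$\frac{21666}{Z} = \frac{21666}{4512} = 21666 \cdot \frac{1}{4512} = \frac{3611}{752}$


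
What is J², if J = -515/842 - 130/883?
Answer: 318327282025/552771432196 ≈ 0.57588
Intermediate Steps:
J = -564205/743486 (J = -515*1/842 - 130*1/883 = -515/842 - 130/883 = -564205/743486 ≈ -0.75886)
J² = (-564205/743486)² = 318327282025/552771432196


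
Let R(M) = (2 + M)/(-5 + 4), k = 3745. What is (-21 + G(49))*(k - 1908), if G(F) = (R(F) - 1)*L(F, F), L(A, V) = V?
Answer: -4719253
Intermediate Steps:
R(M) = -2 - M (R(M) = (2 + M)/(-1) = (2 + M)*(-1) = -2 - M)
G(F) = F*(-3 - F) (G(F) = ((-2 - F) - 1)*F = (-3 - F)*F = F*(-3 - F))
(-21 + G(49))*(k - 1908) = (-21 - 1*49*(3 + 49))*(3745 - 1908) = (-21 - 1*49*52)*1837 = (-21 - 2548)*1837 = -2569*1837 = -4719253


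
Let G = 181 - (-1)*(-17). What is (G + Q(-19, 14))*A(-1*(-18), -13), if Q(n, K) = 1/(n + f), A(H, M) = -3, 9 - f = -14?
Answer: -1971/4 ≈ -492.75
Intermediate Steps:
f = 23 (f = 9 - 1*(-14) = 9 + 14 = 23)
G = 164 (G = 181 - 1*17 = 181 - 17 = 164)
Q(n, K) = 1/(23 + n) (Q(n, K) = 1/(n + 23) = 1/(23 + n))
(G + Q(-19, 14))*A(-1*(-18), -13) = (164 + 1/(23 - 19))*(-3) = (164 + 1/4)*(-3) = (164 + ¼)*(-3) = (657/4)*(-3) = -1971/4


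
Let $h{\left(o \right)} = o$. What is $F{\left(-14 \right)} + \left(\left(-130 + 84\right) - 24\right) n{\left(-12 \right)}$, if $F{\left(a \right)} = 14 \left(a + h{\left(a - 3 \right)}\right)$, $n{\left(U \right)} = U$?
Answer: $406$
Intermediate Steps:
$F{\left(a \right)} = -42 + 28 a$ ($F{\left(a \right)} = 14 \left(a + \left(a - 3\right)\right) = 14 \left(a + \left(-3 + a\right)\right) = 14 \left(-3 + 2 a\right) = -42 + 28 a$)
$F{\left(-14 \right)} + \left(\left(-130 + 84\right) - 24\right) n{\left(-12 \right)} = \left(-42 + 28 \left(-14\right)\right) + \left(\left(-130 + 84\right) - 24\right) \left(-12\right) = \left(-42 - 392\right) + \left(-46 - 24\right) \left(-12\right) = -434 - -840 = -434 + 840 = 406$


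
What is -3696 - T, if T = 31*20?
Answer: -4316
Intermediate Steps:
T = 620
-3696 - T = -3696 - 1*620 = -3696 - 620 = -4316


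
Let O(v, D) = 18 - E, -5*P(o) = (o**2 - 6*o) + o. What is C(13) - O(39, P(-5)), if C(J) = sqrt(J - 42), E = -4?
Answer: -22 + I*sqrt(29) ≈ -22.0 + 5.3852*I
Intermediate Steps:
P(o) = o - o**2/5 (P(o) = -((o**2 - 6*o) + o)/5 = -(o**2 - 5*o)/5 = o - o**2/5)
C(J) = sqrt(-42 + J)
O(v, D) = 22 (O(v, D) = 18 - 1*(-4) = 18 + 4 = 22)
C(13) - O(39, P(-5)) = sqrt(-42 + 13) - 1*22 = sqrt(-29) - 22 = I*sqrt(29) - 22 = -22 + I*sqrt(29)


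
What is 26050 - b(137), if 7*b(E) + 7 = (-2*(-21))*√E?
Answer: 26051 - 6*√137 ≈ 25981.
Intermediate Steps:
b(E) = -1 + 6*√E (b(E) = -1 + ((-2*(-21))*√E)/7 = -1 + (42*√E)/7 = -1 + 6*√E)
26050 - b(137) = 26050 - (-1 + 6*√137) = 26050 + (1 - 6*√137) = 26051 - 6*√137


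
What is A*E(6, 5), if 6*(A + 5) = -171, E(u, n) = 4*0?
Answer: 0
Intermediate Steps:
E(u, n) = 0
A = -67/2 (A = -5 + (1/6)*(-171) = -5 - 57/2 = -67/2 ≈ -33.500)
A*E(6, 5) = -67/2*0 = 0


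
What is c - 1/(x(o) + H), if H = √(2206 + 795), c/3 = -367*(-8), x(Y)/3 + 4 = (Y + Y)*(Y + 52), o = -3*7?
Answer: 135182748102/15347723 + √3001/15347723 ≈ 8808.0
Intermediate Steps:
o = -21
x(Y) = -12 + 6*Y*(52 + Y) (x(Y) = -12 + 3*((Y + Y)*(Y + 52)) = -12 + 3*((2*Y)*(52 + Y)) = -12 + 3*(2*Y*(52 + Y)) = -12 + 6*Y*(52 + Y))
c = 8808 (c = 3*(-367*(-8)) = 3*2936 = 8808)
H = √3001 ≈ 54.781
c - 1/(x(o) + H) = 8808 - 1/((-12 + 6*(-21)² + 312*(-21)) + √3001) = 8808 - 1/((-12 + 6*441 - 6552) + √3001) = 8808 - 1/((-12 + 2646 - 6552) + √3001) = 8808 - 1/(-3918 + √3001)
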